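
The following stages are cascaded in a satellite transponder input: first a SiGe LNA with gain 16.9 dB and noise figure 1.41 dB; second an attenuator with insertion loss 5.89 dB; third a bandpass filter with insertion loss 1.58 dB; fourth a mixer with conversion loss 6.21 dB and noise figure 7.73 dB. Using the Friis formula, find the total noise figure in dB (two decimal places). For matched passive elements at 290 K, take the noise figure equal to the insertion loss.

Convert to linear (a loss of L dB is a gain of −L dB): F_i = 10^(NF_i/10), G_i = 10^(G_i,dB/10)
  Stage 1: F_1 = 10^(1.41/10) = 1.384, G_1 = 10^(16.9/10) = 48.98
  Stage 2: F_2 = 10^(5.89/10) = 3.882, G_2 = 10^(−5.89/10) = 0.2576
  Stage 3: F_3 = 10^(1.58/10) = 1.439, G_3 = 10^(−1.58/10) = 0.6950
  Stage 4: F_4 = 10^(7.73/10) = 5.929, G_4 = 10^(−6.21/10) = 0.2393
Friis cascade:
  F = 1.384 + (3.882 − 1)/48.98 + (1.439 − 1)/12.62 + (5.929 − 1)/8.770 = 2.039
NF = 10 log₁₀(2.039) = 3.09 dB

3.09 dB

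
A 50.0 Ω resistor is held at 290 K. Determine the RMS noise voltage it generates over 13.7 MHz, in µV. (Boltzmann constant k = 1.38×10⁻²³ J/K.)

3.31 µV

V_n = √(4kTRB)
4kTRB = 4 × 1.38×10⁻²³ × 290 × 5.00×10¹ × 1.37×10⁷ = 1.10×10⁻¹¹ V²
V_n = √(1.10×10⁻¹¹) = 3.31×10⁻⁶ V = 3.31 µV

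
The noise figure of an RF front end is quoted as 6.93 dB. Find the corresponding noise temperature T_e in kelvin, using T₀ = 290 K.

F = 10^(6.93/10) = 4.93174
T_e = (F − 1)·T₀ = (4.93174 − 1) × 290 = 1140 K

1140 K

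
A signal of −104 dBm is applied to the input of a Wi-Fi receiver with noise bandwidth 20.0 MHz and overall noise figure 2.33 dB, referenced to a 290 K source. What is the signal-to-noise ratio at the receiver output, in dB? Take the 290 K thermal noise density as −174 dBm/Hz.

−5.3 dB

Noise floor: N = −174 + 10 log₁₀(B) + NF
10 log₁₀(2.00×10⁷) = 73.01 dB
N = −174 + 73.01 + 2.33 = −98.66 dBm
SNR = P_sig − N = −104 − (−98.66) = −5.34 dB → −5.3 dB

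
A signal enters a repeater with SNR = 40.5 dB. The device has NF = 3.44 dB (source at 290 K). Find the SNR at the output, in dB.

37.06 dB

By definition F = SNR_in/SNR_out, so in dB: SNR_out = SNR_in − NF
SNR_out = 40.5 − 3.44 = 37.06 dB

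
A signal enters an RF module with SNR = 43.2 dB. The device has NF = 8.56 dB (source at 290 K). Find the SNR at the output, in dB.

By definition F = SNR_in/SNR_out, so in dB: SNR_out = SNR_in − NF
SNR_out = 43.2 − 8.56 = 34.64 dB

34.64 dB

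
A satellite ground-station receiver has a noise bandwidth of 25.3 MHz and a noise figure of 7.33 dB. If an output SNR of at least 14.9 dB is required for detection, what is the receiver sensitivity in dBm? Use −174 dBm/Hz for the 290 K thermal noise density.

−77.7 dBm

Sensitivity = −174 + 10 log₁₀(B) + NF + SNR_min
= −174 + 74.03 + 7.33 + 14.9
= −77.74 dBm → −77.7 dBm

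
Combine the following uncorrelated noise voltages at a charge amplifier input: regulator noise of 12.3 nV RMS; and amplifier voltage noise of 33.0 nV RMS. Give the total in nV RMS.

35.2 nV

Uncorrelated sources add in power (mean-square): V_tot = √(ΣV_i²)
V_tot = √[(1.23×10⁻⁸)² + (3.30×10⁻⁸)²] = 3.52×10⁻⁸ V = 35.2 nV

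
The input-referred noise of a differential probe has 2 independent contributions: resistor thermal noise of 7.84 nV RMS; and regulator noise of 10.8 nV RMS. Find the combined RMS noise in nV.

Uncorrelated sources add in power (mean-square): V_tot = √(ΣV_i²)
V_tot = √[(7.84×10⁻⁹)² + (1.08×10⁻⁸)²] = 1.33×10⁻⁸ V = 13.3 nV

13.3 nV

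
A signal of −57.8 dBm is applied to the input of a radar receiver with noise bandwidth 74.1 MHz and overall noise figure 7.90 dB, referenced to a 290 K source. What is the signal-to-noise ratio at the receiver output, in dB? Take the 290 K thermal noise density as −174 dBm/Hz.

Noise floor: N = −174 + 10 log₁₀(B) + NF
10 log₁₀(7.41×10⁷) = 78.7 dB
N = −174 + 78.7 + 7.90 = −87.40 dBm
SNR = P_sig − N = −57.8 − (−87.40) = 29.60 dB → 29.6 dB

29.6 dB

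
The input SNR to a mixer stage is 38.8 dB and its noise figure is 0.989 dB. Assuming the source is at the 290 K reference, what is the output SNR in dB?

37.811 dB

By definition F = SNR_in/SNR_out, so in dB: SNR_out = SNR_in − NF
SNR_out = 38.8 − 0.989 = 37.811 dB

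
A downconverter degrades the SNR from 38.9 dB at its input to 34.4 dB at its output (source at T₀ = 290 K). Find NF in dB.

NF (dB) = SNR_in(dB) − SNR_out(dB) when the source is at T₀
NF = 38.9 − 34.4 = 4.5 dB

4.5 dB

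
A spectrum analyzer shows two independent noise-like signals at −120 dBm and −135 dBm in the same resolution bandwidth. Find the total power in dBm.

−119.9 dBm

Convert to linear, add, convert back:
P₁ = 1.00×10⁻¹⁵ W, P₂ = 3.16×10⁻¹⁷ W
P_tot = 1.03×10⁻¹⁵ W → 10 log₁₀(P_tot / 10⁻³) = −119.9 dBm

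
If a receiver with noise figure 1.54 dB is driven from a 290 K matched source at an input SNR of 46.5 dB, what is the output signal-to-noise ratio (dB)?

By definition F = SNR_in/SNR_out, so in dB: SNR_out = SNR_in − NF
SNR_out = 46.5 − 1.54 = 44.96 dB

44.96 dB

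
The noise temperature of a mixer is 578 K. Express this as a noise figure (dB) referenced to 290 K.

4.76 dB

F = 1 + T_e/T₀ = 1 + 578/290 = 2.9931
NF = 10 log₁₀(2.9931) = 4.76 dB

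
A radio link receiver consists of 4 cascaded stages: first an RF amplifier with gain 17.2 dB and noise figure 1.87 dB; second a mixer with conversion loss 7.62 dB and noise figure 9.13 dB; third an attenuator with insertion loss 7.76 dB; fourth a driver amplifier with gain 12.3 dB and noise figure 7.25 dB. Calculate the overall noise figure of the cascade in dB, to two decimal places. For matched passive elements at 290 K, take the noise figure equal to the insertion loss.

7.04 dB

Convert to linear (a loss of L dB is a gain of −L dB): F_i = 10^(NF_i/10), G_i = 10^(G_i,dB/10)
  Stage 1: F_1 = 10^(1.87/10) = 1.538, G_1 = 10^(17.2/10) = 52.48
  Stage 2: F_2 = 10^(9.13/10) = 8.185, G_2 = 10^(−7.62/10) = 0.1730
  Stage 3: F_3 = 10^(7.76/10) = 5.970, G_3 = 10^(−7.76/10) = 0.1675
  Stage 4: F_4 = 10^(7.25/10) = 5.309, G_4 = 10^(12.3/10) = 16.98
Friis cascade:
  F = 1.538 + (8.185 − 1)/52.48 + (5.970 − 1)/9.078 + (5.309 − 1)/1.521 = 5.056
NF = 10 log₁₀(5.056) = 7.04 dB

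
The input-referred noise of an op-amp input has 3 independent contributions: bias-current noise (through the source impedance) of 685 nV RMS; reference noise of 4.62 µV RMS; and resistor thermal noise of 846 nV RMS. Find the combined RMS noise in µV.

Uncorrelated sources add in power (mean-square): V_tot = √(ΣV_i²)
V_tot = √[(6.85×10⁻⁷)² + (4.62×10⁻⁶)² + (8.46×10⁻⁷)²] = 4.75×10⁻⁶ V = 4.75 µV

4.75 µV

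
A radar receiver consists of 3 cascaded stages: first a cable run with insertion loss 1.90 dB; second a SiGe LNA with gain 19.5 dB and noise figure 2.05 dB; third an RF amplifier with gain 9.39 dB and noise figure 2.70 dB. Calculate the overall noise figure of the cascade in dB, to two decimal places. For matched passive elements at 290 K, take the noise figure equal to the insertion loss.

Convert to linear (a loss of L dB is a gain of −L dB): F_i = 10^(NF_i/10), G_i = 10^(G_i,dB/10)
  Stage 1: F_1 = 10^(1.90/10) = 1.549, G_1 = 10^(−1.90/10) = 0.6457
  Stage 2: F_2 = 10^(2.05/10) = 1.603, G_2 = 10^(19.5/10) = 89.13
  Stage 3: F_3 = 10^(2.70/10) = 1.862, G_3 = 10^(9.39/10) = 8.690
Friis cascade:
  F = 1.549 + (1.603 − 1)/0.6457 + (1.862 − 1)/57.54 = 2.498
NF = 10 log₁₀(2.498) = 3.98 dB

3.98 dB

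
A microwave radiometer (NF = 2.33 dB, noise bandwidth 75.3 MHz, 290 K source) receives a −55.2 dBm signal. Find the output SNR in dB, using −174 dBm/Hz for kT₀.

Noise floor: N = −174 + 10 log₁₀(B) + NF
10 log₁₀(7.53×10⁷) = 78.77 dB
N = −174 + 78.77 + 2.33 = −92.90 dBm
SNR = P_sig − N = −55.2 − (−92.90) = 37.70 dB → 37.7 dB

37.7 dB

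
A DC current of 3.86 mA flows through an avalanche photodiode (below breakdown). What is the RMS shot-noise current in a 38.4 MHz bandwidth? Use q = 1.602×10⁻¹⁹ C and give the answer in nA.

218 nA

I_n = √(2qI·B)
2qI·B = 2 × 1.602×10⁻¹⁹ × 3.86×10⁻³ × 3.84×10⁷ = 4.75×10⁻¹⁴ A²
I_n = √(4.75×10⁻¹⁴) = 2.18×10⁻⁷ A = 218 nA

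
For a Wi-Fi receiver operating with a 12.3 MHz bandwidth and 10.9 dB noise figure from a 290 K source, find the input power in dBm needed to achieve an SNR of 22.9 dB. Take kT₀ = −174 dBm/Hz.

−69.3 dBm

Sensitivity = −174 + 10 log₁₀(B) + NF + SNR_min
= −174 + 70.9 + 10.9 + 22.9
= −69.3 dBm → −69.3 dBm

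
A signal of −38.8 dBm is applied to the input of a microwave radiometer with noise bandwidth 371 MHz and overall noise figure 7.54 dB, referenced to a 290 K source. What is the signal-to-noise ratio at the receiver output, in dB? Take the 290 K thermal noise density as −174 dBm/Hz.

Noise floor: N = −174 + 10 log₁₀(B) + NF
10 log₁₀(3.71×10⁸) = 85.69 dB
N = −174 + 85.69 + 7.54 = −80.77 dBm
SNR = P_sig − N = −38.8 − (−80.77) = 41.97 dB → 42.0 dB

42.0 dB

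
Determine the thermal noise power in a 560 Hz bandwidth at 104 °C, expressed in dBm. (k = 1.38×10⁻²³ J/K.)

−145.4 dBm

T = 104 °C + 273.15 = 377.15 K
P_n = kTB = 1.38×10⁻²³ × 377.15 × 5.60×10² = 2.91×10⁻¹⁸ W
In dBm: 10 log₁₀(2.91×10⁻¹⁸ / 10⁻³) = −145.4 dBm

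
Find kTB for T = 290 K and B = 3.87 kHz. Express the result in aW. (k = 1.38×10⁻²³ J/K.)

15.5 aW

P_n = kTB = 1.38×10⁻²³ × 290 × 3.87×10³ = 1.55×10⁻¹⁷ W = 15.5 aW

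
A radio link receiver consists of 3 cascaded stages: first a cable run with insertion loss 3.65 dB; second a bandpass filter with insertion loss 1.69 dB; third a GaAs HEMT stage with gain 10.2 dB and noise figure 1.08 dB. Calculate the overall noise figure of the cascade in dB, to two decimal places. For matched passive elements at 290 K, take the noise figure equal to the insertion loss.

6.42 dB

Convert to linear (a loss of L dB is a gain of −L dB): F_i = 10^(NF_i/10), G_i = 10^(G_i,dB/10)
  Stage 1: F_1 = 10^(3.65/10) = 2.317, G_1 = 10^(−3.65/10) = 0.4315
  Stage 2: F_2 = 10^(1.69/10) = 1.476, G_2 = 10^(−1.69/10) = 0.6776
  Stage 3: F_3 = 10^(1.08/10) = 1.282, G_3 = 10^(10.2/10) = 10.47
Friis cascade:
  F = 2.317 + (1.476 − 1)/0.4315 + (1.282 − 1)/0.2924 = 4.385
NF = 10 log₁₀(4.385) = 6.42 dB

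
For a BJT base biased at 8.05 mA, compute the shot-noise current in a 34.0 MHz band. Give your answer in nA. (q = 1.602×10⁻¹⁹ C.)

I_n = √(2qI·B)
2qI·B = 2 × 1.602×10⁻¹⁹ × 8.05×10⁻³ × 3.40×10⁷ = 8.77×10⁻¹⁴ A²
I_n = √(8.77×10⁻¹⁴) = 2.96×10⁻⁷ A = 296 nA

296 nA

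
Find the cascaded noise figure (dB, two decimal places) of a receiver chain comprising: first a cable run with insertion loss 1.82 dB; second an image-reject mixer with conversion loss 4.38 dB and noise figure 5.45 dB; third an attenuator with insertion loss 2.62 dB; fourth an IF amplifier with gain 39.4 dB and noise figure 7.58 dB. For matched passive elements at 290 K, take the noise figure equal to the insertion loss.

16.51 dB

Convert to linear (a loss of L dB is a gain of −L dB): F_i = 10^(NF_i/10), G_i = 10^(G_i,dB/10)
  Stage 1: F_1 = 10^(1.82/10) = 1.521, G_1 = 10^(−1.82/10) = 0.6577
  Stage 2: F_2 = 10^(5.45/10) = 3.508, G_2 = 10^(−4.38/10) = 0.3648
  Stage 3: F_3 = 10^(2.62/10) = 1.828, G_3 = 10^(−2.62/10) = 0.5470
  Stage 4: F_4 = 10^(7.58/10) = 5.728, G_4 = 10^(39.4/10) = 8710
Friis cascade:
  F = 1.521 + (3.508 − 1)/0.6577 + (1.828 − 1)/0.2399 + (5.728 − 1)/0.1312 = 44.82
NF = 10 log₁₀(44.82) = 16.51 dB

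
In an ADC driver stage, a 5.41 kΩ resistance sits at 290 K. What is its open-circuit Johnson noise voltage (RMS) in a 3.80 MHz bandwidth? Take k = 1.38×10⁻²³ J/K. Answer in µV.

V_n = √(4kTRB)
4kTRB = 4 × 1.38×10⁻²³ × 290 × 5.41×10³ × 3.80×10⁶ = 3.29×10⁻¹⁰ V²
V_n = √(3.29×10⁻¹⁰) = 1.81×10⁻⁵ V = 18.1 µV

18.1 µV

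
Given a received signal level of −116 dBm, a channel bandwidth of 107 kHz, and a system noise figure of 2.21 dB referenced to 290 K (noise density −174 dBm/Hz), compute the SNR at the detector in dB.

5.5 dB

Noise floor: N = −174 + 10 log₁₀(B) + NF
10 log₁₀(1.07×10⁵) = 50.29 dB
N = −174 + 50.29 + 2.21 = −121.50 dBm
SNR = P_sig − N = −116 − (−121.50) = 5.50 dB → 5.5 dB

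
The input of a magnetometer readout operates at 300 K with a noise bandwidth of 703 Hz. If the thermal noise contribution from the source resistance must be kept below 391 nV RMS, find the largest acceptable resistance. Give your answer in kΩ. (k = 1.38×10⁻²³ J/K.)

13.1 kΩ

Johnson–Nyquist: V_n = √(4kTRB) ⇒ R = V_n² / (4kTB)
4kTB = 4 × 1.38×10⁻²³ × 300 × 7.03×10² = 1.16×10⁻¹⁷
R = (3.91×10⁻⁷)² / 1.16×10⁻¹⁷ = 1.31×10⁴ Ω = 13.1 kΩ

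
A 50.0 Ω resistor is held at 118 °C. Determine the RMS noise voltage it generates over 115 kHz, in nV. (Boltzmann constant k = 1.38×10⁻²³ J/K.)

T = 118 °C + 273.15 = 391.15 K
V_n = √(4kTRB)
4kTRB = 4 × 1.38×10⁻²³ × 391.15 × 5.00×10¹ × 1.15×10⁵ = 1.24×10⁻¹³ V²
V_n = √(1.24×10⁻¹³) = 3.52×10⁻⁷ V = 352 nV

352 nV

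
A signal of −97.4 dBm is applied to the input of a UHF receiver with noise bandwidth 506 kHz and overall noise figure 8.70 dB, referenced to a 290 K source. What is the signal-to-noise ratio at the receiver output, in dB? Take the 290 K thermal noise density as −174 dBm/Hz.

Noise floor: N = −174 + 10 log₁₀(B) + NF
10 log₁₀(5.06×10⁵) = 57.04 dB
N = −174 + 57.04 + 8.70 = −108.26 dBm
SNR = P_sig − N = −97.4 − (−108.26) = 10.86 dB → 10.9 dB

10.9 dB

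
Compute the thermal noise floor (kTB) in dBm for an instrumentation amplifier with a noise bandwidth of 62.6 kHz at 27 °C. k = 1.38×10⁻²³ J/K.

−125.9 dBm

T = 27 °C + 273.15 = 300.15 K
P_n = kTB = 1.38×10⁻²³ × 300.15 × 6.26×10⁴ = 2.59×10⁻¹⁶ W
In dBm: 10 log₁₀(2.59×10⁻¹⁶ / 10⁻³) = −125.9 dBm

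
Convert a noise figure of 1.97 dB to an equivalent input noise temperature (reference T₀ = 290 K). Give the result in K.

166 K

F = 10^(1.97/10) = 1.57398
T_e = (F − 1)·T₀ = (1.57398 − 1) × 290 = 166 K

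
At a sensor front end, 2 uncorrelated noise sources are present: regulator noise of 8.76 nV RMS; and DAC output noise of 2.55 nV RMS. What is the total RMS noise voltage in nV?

Uncorrelated sources add in power (mean-square): V_tot = √(ΣV_i²)
V_tot = √[(8.76×10⁻⁹)² + (2.55×10⁻⁹)²] = 9.12×10⁻⁹ V = 9.12 nV

9.12 nV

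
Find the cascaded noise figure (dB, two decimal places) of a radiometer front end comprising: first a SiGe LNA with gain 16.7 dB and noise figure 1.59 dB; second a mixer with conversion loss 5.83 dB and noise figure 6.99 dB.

1.84 dB

Convert to linear (a loss of L dB is a gain of −L dB): F_i = 10^(NF_i/10), G_i = 10^(G_i,dB/10)
  Stage 1: F_1 = 10^(1.59/10) = 1.442, G_1 = 10^(16.7/10) = 46.77
  Stage 2: F_2 = 10^(6.99/10) = 5.000, G_2 = 10^(−5.83/10) = 0.2612
Friis cascade:
  F = 1.442 + (5.000 − 1)/46.77 = 1.528
NF = 10 log₁₀(1.528) = 1.84 dB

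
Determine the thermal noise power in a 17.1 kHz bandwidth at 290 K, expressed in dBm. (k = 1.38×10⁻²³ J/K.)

−131.6 dBm

P_n = kTB = 1.38×10⁻²³ × 290 × 1.71×10⁴ = 6.84×10⁻¹⁷ W
In dBm: 10 log₁₀(6.84×10⁻¹⁷ / 10⁻³) = −131.6 dBm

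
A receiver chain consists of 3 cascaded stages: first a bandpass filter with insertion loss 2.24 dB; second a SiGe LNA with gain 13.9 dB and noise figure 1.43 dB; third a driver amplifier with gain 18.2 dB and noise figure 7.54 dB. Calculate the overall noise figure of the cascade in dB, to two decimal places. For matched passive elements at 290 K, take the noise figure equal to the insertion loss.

4.23 dB

Convert to linear (a loss of L dB is a gain of −L dB): F_i = 10^(NF_i/10), G_i = 10^(G_i,dB/10)
  Stage 1: F_1 = 10^(2.24/10) = 1.675, G_1 = 10^(−2.24/10) = 0.5970
  Stage 2: F_2 = 10^(1.43/10) = 1.390, G_2 = 10^(13.9/10) = 24.55
  Stage 3: F_3 = 10^(7.54/10) = 5.675, G_3 = 10^(18.2/10) = 66.07
Friis cascade:
  F = 1.675 + (1.390 − 1)/0.5970 + (5.675 − 1)/14.66 = 2.647
NF = 10 log₁₀(2.647) = 4.23 dB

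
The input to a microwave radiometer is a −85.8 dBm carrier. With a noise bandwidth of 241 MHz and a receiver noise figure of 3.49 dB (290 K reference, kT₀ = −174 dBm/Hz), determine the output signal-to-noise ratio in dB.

0.9 dB

Noise floor: N = −174 + 10 log₁₀(B) + NF
10 log₁₀(2.41×10⁸) = 83.82 dB
N = −174 + 83.82 + 3.49 = −86.69 dBm
SNR = P_sig − N = −85.8 − (−86.69) = 0.89 dB → 0.9 dB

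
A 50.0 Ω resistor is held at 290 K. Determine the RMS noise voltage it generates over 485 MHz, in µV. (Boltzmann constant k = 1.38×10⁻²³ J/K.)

19.7 µV

V_n = √(4kTRB)
4kTRB = 4 × 1.38×10⁻²³ × 290 × 5.00×10¹ × 4.85×10⁸ = 3.88×10⁻¹⁰ V²
V_n = √(3.88×10⁻¹⁰) = 1.97×10⁻⁵ V = 19.7 µV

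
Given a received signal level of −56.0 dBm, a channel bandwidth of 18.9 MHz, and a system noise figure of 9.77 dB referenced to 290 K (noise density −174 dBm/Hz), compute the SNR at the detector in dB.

Noise floor: N = −174 + 10 log₁₀(B) + NF
10 log₁₀(1.89×10⁷) = 72.76 dB
N = −174 + 72.76 + 9.77 = −91.47 dBm
SNR = P_sig − N = −56.0 − (−91.47) = 35.47 dB → 35.5 dB

35.5 dB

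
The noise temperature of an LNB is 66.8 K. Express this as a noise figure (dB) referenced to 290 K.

F = 1 + T_e/T₀ = 1 + 66.8/290 = 1.23034
NF = 10 log₁₀(1.23034) = 0.900 dB

0.900 dB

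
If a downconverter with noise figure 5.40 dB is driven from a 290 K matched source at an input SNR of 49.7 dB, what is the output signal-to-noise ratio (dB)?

By definition F = SNR_in/SNR_out, so in dB: SNR_out = SNR_in − NF
SNR_out = 49.7 − 5.40 = 44.30 dB

44.30 dB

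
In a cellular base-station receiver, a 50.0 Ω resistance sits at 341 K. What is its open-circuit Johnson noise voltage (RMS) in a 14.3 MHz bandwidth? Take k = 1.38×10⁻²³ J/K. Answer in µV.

V_n = √(4kTRB)
4kTRB = 4 × 1.38×10⁻²³ × 341 × 5.00×10¹ × 1.43×10⁷ = 1.35×10⁻¹¹ V²
V_n = √(1.35×10⁻¹¹) = 3.67×10⁻⁶ V = 3.67 µV

3.67 µV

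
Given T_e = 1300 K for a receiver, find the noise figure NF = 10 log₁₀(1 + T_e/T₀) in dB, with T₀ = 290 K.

7.39 dB

F = 1 + T_e/T₀ = 1 + 1300/290 = 5.48276
NF = 10 log₁₀(5.48276) = 7.39 dB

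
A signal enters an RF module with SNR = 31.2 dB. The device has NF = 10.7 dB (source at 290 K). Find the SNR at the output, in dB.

By definition F = SNR_in/SNR_out, so in dB: SNR_out = SNR_in − NF
SNR_out = 31.2 − 10.7 = 20.5 dB

20.5 dB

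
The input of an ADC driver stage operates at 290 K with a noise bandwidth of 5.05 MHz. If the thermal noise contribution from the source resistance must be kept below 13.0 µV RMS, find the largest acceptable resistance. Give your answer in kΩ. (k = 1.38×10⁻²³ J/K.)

Johnson–Nyquist: V_n = √(4kTRB) ⇒ R = V_n² / (4kTB)
4kTB = 4 × 1.38×10⁻²³ × 290 × 5.05×10⁶ = 8.08×10⁻¹⁴
R = (1.30×10⁻⁵)² / 8.08×10⁻¹⁴ = 2.09×10³ Ω = 2.09 kΩ

2.09 kΩ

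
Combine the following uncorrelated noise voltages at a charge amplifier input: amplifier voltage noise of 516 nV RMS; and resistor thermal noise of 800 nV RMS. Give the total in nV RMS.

952 nV

Uncorrelated sources add in power (mean-square): V_tot = √(ΣV_i²)
V_tot = √[(5.16×10⁻⁷)² + (8.00×10⁻⁷)²] = 9.52×10⁻⁷ V = 952 nV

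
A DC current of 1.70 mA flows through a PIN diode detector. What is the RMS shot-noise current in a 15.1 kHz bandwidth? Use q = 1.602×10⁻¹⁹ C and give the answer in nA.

I_n = √(2qI·B)
2qI·B = 2 × 1.602×10⁻¹⁹ × 1.70×10⁻³ × 1.51×10⁴ = 8.22×10⁻¹⁸ A²
I_n = √(8.22×10⁻¹⁸) = 2.87×10⁻⁹ A = 2.87 nA

2.87 nA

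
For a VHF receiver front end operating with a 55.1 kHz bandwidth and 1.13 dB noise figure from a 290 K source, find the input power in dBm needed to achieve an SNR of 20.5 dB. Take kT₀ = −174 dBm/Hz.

−105.0 dBm

Sensitivity = −174 + 10 log₁₀(B) + NF + SNR_min
= −174 + 47.41 + 1.13 + 20.5
= −104.96 dBm → −105.0 dBm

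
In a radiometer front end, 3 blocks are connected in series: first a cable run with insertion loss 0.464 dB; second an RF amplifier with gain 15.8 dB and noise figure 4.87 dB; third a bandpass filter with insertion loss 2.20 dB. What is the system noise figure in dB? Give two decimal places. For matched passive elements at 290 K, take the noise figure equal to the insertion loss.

5.36 dB

Convert to linear (a loss of L dB is a gain of −L dB): F_i = 10^(NF_i/10), G_i = 10^(G_i,dB/10)
  Stage 1: F_1 = 10^(0.464/10) = 1.113, G_1 = 10^(−0.464/10) = 0.8987
  Stage 2: F_2 = 10^(4.87/10) = 3.069, G_2 = 10^(15.8/10) = 38.02
  Stage 3: F_3 = 10^(2.20/10) = 1.660, G_3 = 10^(−2.20/10) = 0.6026
Friis cascade:
  F = 1.113 + (3.069 − 1)/0.8987 + (1.660 − 1)/34.17 = 3.434
NF = 10 log₁₀(3.434) = 5.36 dB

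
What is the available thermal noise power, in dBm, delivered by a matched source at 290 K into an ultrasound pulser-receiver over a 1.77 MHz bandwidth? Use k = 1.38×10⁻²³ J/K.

P_n = kTB = 1.38×10⁻²³ × 290 × 1.77×10⁶ = 7.08×10⁻¹⁵ W
In dBm: 10 log₁₀(7.08×10⁻¹⁵ / 10⁻³) = −111.5 dBm

−111.5 dBm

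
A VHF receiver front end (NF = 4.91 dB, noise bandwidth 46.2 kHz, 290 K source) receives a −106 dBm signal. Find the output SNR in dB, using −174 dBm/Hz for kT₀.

Noise floor: N = −174 + 10 log₁₀(B) + NF
10 log₁₀(4.62×10⁴) = 46.65 dB
N = −174 + 46.65 + 4.91 = −122.44 dBm
SNR = P_sig − N = −106 − (−122.44) = 16.44 dB → 16.4 dB

16.4 dB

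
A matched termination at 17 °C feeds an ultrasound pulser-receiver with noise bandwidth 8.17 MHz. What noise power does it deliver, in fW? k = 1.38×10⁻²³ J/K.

32.7 fW

T = 17 °C + 273.15 = 290.15 K
P_n = kTB = 1.38×10⁻²³ × 290.15 × 8.17×10⁶ = 3.27×10⁻¹⁴ W = 32.7 fW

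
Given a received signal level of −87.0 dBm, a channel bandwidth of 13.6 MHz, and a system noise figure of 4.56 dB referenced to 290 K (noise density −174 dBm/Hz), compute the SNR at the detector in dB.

11.1 dB

Noise floor: N = −174 + 10 log₁₀(B) + NF
10 log₁₀(1.36×10⁷) = 71.34 dB
N = −174 + 71.34 + 4.56 = −98.10 dBm
SNR = P_sig − N = −87.0 − (−98.10) = 11.10 dB → 11.1 dB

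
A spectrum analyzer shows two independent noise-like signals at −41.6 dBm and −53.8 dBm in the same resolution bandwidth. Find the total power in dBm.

Convert to linear, add, convert back:
P₁ = 6.92×10⁻⁸ W, P₂ = 4.17×10⁻⁹ W
P_tot = 7.34×10⁻⁸ W → 10 log₁₀(P_tot / 10⁻³) = −41.3 dBm

−41.3 dBm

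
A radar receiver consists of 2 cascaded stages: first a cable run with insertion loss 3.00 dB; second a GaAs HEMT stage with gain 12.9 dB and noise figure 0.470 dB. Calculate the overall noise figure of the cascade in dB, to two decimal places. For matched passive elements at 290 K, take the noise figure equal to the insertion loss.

3.47 dB

Convert to linear (a loss of L dB is a gain of −L dB): F_i = 10^(NF_i/10), G_i = 10^(G_i,dB/10)
  Stage 1: F_1 = 10^(3.00/10) = 1.995, G_1 = 10^(−3.00/10) = 0.5012
  Stage 2: F_2 = 10^(0.470/10) = 1.114, G_2 = 10^(12.9/10) = 19.50
Friis cascade:
  F = 1.995 + (1.114 − 1)/0.5012 = 2.223
NF = 10 log₁₀(2.223) = 3.47 dB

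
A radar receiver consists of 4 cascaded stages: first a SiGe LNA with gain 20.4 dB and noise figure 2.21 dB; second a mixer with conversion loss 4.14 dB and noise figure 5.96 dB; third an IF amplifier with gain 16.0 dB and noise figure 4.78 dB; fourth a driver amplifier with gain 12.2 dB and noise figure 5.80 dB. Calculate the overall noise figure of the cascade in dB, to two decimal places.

2.40 dB

Convert to linear (a loss of L dB is a gain of −L dB): F_i = 10^(NF_i/10), G_i = 10^(G_i,dB/10)
  Stage 1: F_1 = 10^(2.21/10) = 1.663, G_1 = 10^(20.4/10) = 109.6
  Stage 2: F_2 = 10^(5.96/10) = 3.945, G_2 = 10^(−4.14/10) = 0.3855
  Stage 3: F_3 = 10^(4.78/10) = 3.006, G_3 = 10^(16.0/10) = 39.81
  Stage 4: F_4 = 10^(5.80/10) = 3.802, G_4 = 10^(12.2/10) = 16.60
Friis cascade:
  F = 1.663 + (3.945 − 1)/109.6 + (3.006 − 1)/42.27 + (3.802 − 1)/1683 = 1.739
NF = 10 log₁₀(1.739) = 2.40 dB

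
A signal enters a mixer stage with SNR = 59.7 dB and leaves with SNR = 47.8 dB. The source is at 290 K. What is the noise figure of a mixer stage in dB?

NF (dB) = SNR_in(dB) − SNR_out(dB) when the source is at T₀
NF = 59.7 − 47.8 = 11.9 dB

11.9 dB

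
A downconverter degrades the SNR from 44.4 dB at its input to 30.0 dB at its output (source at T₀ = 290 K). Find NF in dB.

14.4 dB

NF (dB) = SNR_in(dB) − SNR_out(dB) when the source is at T₀
NF = 44.4 − 30.0 = 14.4 dB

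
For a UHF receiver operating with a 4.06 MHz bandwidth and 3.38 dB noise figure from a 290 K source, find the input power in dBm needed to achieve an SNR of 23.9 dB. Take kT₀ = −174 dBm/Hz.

Sensitivity = −174 + 10 log₁₀(B) + NF + SNR_min
= −174 + 66.09 + 3.38 + 23.9
= −80.63 dBm → −80.6 dBm

−80.6 dBm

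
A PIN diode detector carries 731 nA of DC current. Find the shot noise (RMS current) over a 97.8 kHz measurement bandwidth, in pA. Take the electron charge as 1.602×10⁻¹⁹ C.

151 pA

I_n = √(2qI·B)
2qI·B = 2 × 1.602×10⁻¹⁹ × 7.31×10⁻⁷ × 9.78×10⁴ = 2.29×10⁻²⁰ A²
I_n = √(2.29×10⁻²⁰) = 1.51×10⁻¹⁰ A = 151 pA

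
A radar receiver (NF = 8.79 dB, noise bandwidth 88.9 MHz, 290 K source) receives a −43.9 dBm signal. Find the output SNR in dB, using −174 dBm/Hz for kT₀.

Noise floor: N = −174 + 10 log₁₀(B) + NF
10 log₁₀(8.89×10⁷) = 79.49 dB
N = −174 + 79.49 + 8.79 = −85.72 dBm
SNR = P_sig − N = −43.9 − (−85.72) = 41.82 dB → 41.8 dB

41.8 dB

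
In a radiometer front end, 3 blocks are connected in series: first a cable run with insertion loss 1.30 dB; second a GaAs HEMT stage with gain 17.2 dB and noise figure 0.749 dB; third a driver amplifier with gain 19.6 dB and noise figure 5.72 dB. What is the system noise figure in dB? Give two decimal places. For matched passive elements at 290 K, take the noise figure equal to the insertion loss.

2.24 dB

Convert to linear (a loss of L dB is a gain of −L dB): F_i = 10^(NF_i/10), G_i = 10^(G_i,dB/10)
  Stage 1: F_1 = 10^(1.30/10) = 1.349, G_1 = 10^(−1.30/10) = 0.7413
  Stage 2: F_2 = 10^(0.749/10) = 1.188, G_2 = 10^(17.2/10) = 52.48
  Stage 3: F_3 = 10^(5.72/10) = 3.733, G_3 = 10^(19.6/10) = 91.20
Friis cascade:
  F = 1.349 + (1.188 − 1)/0.7413 + (3.733 − 1)/38.90 = 1.673
NF = 10 log₁₀(1.673) = 2.24 dB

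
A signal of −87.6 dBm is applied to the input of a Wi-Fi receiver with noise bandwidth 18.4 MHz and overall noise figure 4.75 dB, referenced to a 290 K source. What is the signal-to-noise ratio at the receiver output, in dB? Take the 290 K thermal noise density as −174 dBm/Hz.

9.0 dB

Noise floor: N = −174 + 10 log₁₀(B) + NF
10 log₁₀(1.84×10⁷) = 72.65 dB
N = −174 + 72.65 + 4.75 = −96.60 dBm
SNR = P_sig − N = −87.6 − (−96.60) = 9.00 dB → 9.0 dB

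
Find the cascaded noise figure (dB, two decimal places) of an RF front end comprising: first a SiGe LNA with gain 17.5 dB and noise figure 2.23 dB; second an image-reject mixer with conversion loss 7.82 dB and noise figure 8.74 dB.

Convert to linear (a loss of L dB is a gain of −L dB): F_i = 10^(NF_i/10), G_i = 10^(G_i,dB/10)
  Stage 1: F_1 = 10^(2.23/10) = 1.671, G_1 = 10^(17.5/10) = 56.23
  Stage 2: F_2 = 10^(8.74/10) = 7.482, G_2 = 10^(−7.82/10) = 0.1652
Friis cascade:
  F = 1.671 + (7.482 − 1)/56.23 = 1.786
NF = 10 log₁₀(1.786) = 2.52 dB

2.52 dB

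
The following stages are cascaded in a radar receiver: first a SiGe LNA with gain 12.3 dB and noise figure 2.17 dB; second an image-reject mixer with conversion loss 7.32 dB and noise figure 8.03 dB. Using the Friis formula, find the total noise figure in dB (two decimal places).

Convert to linear (a loss of L dB is a gain of −L dB): F_i = 10^(NF_i/10), G_i = 10^(G_i,dB/10)
  Stage 1: F_1 = 10^(2.17/10) = 1.648, G_1 = 10^(12.3/10) = 16.98
  Stage 2: F_2 = 10^(8.03/10) = 6.353, G_2 = 10^(−7.32/10) = 0.1854
Friis cascade:
  F = 1.648 + (6.353 − 1)/16.98 = 1.963
NF = 10 log₁₀(1.963) = 2.93 dB

2.93 dB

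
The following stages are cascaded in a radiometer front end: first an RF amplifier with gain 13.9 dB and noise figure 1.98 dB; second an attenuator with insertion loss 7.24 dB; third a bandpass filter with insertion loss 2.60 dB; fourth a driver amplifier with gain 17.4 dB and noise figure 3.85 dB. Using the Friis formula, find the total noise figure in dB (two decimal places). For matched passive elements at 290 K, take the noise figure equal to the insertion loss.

3.96 dB

Convert to linear (a loss of L dB is a gain of −L dB): F_i = 10^(NF_i/10), G_i = 10^(G_i,dB/10)
  Stage 1: F_1 = 10^(1.98/10) = 1.578, G_1 = 10^(13.9/10) = 24.55
  Stage 2: F_2 = 10^(7.24/10) = 5.297, G_2 = 10^(−7.24/10) = 0.1888
  Stage 3: F_3 = 10^(2.60/10) = 1.820, G_3 = 10^(−2.60/10) = 0.5495
  Stage 4: F_4 = 10^(3.85/10) = 2.427, G_4 = 10^(17.4/10) = 54.95
Friis cascade:
  F = 1.578 + (5.297 − 1)/24.55 + (1.820 − 1)/4.634 + (2.427 − 1)/2.547 = 2.490
NF = 10 log₁₀(2.490) = 3.96 dB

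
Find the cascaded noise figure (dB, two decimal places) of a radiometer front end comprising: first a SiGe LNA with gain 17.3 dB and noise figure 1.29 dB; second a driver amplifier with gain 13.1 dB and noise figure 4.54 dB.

1.40 dB

Convert to linear (a loss of L dB is a gain of −L dB): F_i = 10^(NF_i/10), G_i = 10^(G_i,dB/10)
  Stage 1: F_1 = 10^(1.29/10) = 1.346, G_1 = 10^(17.3/10) = 53.70
  Stage 2: F_2 = 10^(4.54/10) = 2.844, G_2 = 10^(13.1/10) = 20.42
Friis cascade:
  F = 1.346 + (2.844 − 1)/53.70 = 1.380
NF = 10 log₁₀(1.380) = 1.40 dB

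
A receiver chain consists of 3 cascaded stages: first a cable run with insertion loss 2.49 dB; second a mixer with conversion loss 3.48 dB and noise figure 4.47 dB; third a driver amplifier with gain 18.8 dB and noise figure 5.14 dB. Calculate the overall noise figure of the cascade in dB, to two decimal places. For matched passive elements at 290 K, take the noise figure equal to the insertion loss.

Convert to linear (a loss of L dB is a gain of −L dB): F_i = 10^(NF_i/10), G_i = 10^(G_i,dB/10)
  Stage 1: F_1 = 10^(2.49/10) = 1.774, G_1 = 10^(−2.49/10) = 0.5636
  Stage 2: F_2 = 10^(4.47/10) = 2.799, G_2 = 10^(−3.48/10) = 0.4487
  Stage 3: F_3 = 10^(5.14/10) = 3.266, G_3 = 10^(18.8/10) = 75.86
Friis cascade:
  F = 1.774 + (2.799 − 1)/0.5636 + (3.266 − 1)/0.2529 = 13.92
NF = 10 log₁₀(13.92) = 11.44 dB

11.44 dB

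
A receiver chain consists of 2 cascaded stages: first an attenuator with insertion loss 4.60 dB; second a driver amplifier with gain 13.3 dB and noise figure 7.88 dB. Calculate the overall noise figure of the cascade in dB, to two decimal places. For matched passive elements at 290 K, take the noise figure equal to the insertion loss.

Convert to linear (a loss of L dB is a gain of −L dB): F_i = 10^(NF_i/10), G_i = 10^(G_i,dB/10)
  Stage 1: F_1 = 10^(4.60/10) = 2.884, G_1 = 10^(−4.60/10) = 0.3467
  Stage 2: F_2 = 10^(7.88/10) = 6.138, G_2 = 10^(13.3/10) = 21.38
Friis cascade:
  F = 2.884 + (6.138 − 1)/0.3467 = 17.70
NF = 10 log₁₀(17.70) = 12.48 dB

12.48 dB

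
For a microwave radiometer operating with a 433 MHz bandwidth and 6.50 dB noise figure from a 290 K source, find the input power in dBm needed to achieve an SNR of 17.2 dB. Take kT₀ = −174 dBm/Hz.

Sensitivity = −174 + 10 log₁₀(B) + NF + SNR_min
= −174 + 86.36 + 6.50 + 17.2
= −63.94 dBm → −63.9 dBm

−63.9 dBm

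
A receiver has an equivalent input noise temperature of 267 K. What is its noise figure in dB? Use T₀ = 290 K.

2.83 dB

F = 1 + T_e/T₀ = 1 + 267/290 = 1.92069
NF = 10 log₁₀(1.92069) = 2.83 dB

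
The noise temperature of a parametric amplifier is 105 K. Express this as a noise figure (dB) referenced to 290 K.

1.34 dB

F = 1 + T_e/T₀ = 1 + 105/290 = 1.36207
NF = 10 log₁₀(1.36207) = 1.34 dB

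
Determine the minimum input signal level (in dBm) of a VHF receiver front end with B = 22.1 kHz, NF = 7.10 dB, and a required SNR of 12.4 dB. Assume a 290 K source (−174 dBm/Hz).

Sensitivity = −174 + 10 log₁₀(B) + NF + SNR_min
= −174 + 43.44 + 7.10 + 12.4
= −111.06 dBm → −111.1 dBm

−111.1 dBm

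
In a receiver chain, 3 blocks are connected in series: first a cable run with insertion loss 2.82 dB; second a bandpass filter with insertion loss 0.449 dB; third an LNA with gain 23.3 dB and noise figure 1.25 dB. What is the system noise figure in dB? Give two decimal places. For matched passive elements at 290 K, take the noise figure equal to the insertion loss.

Convert to linear (a loss of L dB is a gain of −L dB): F_i = 10^(NF_i/10), G_i = 10^(G_i,dB/10)
  Stage 1: F_1 = 10^(2.82/10) = 1.914, G_1 = 10^(−2.82/10) = 0.5224
  Stage 2: F_2 = 10^(0.449/10) = 1.109, G_2 = 10^(−0.449/10) = 0.9018
  Stage 3: F_3 = 10^(1.25/10) = 1.334, G_3 = 10^(23.3/10) = 213.8
Friis cascade:
  F = 1.914 + (1.109 − 1)/0.5224 + (1.334 − 1)/0.4711 = 2.831
NF = 10 log₁₀(2.831) = 4.52 dB

4.52 dB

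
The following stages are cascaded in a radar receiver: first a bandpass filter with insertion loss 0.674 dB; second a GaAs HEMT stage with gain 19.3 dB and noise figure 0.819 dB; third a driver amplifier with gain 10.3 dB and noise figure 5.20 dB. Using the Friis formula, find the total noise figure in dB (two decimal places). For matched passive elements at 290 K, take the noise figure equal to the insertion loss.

1.59 dB

Convert to linear (a loss of L dB is a gain of −L dB): F_i = 10^(NF_i/10), G_i = 10^(G_i,dB/10)
  Stage 1: F_1 = 10^(0.674/10) = 1.168, G_1 = 10^(−0.674/10) = 0.8562
  Stage 2: F_2 = 10^(0.819/10) = 1.208, G_2 = 10^(19.3/10) = 85.11
  Stage 3: F_3 = 10^(5.20/10) = 3.311, G_3 = 10^(10.3/10) = 10.72
Friis cascade:
  F = 1.168 + (1.208 − 1)/0.8562 + (3.311 − 1)/72.88 = 1.442
NF = 10 log₁₀(1.442) = 1.59 dB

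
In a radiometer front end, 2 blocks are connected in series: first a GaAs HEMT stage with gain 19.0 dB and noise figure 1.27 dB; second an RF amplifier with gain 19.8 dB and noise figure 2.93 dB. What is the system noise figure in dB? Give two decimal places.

1.31 dB

Convert to linear (a loss of L dB is a gain of −L dB): F_i = 10^(NF_i/10), G_i = 10^(G_i,dB/10)
  Stage 1: F_1 = 10^(1.27/10) = 1.340, G_1 = 10^(19.0/10) = 79.43
  Stage 2: F_2 = 10^(2.93/10) = 1.963, G_2 = 10^(19.8/10) = 95.50
Friis cascade:
  F = 1.340 + (1.963 − 1)/79.43 = 1.352
NF = 10 log₁₀(1.352) = 1.31 dB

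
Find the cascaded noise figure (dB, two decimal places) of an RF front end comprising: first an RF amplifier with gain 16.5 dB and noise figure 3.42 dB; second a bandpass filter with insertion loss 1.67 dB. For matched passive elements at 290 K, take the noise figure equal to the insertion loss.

3.44 dB

Convert to linear (a loss of L dB is a gain of −L dB): F_i = 10^(NF_i/10), G_i = 10^(G_i,dB/10)
  Stage 1: F_1 = 10^(3.42/10) = 2.198, G_1 = 10^(16.5/10) = 44.67
  Stage 2: F_2 = 10^(1.67/10) = 1.469, G_2 = 10^(−1.67/10) = 0.6808
Friis cascade:
  F = 2.198 + (1.469 − 1)/44.67 = 2.208
NF = 10 log₁₀(2.208) = 3.44 dB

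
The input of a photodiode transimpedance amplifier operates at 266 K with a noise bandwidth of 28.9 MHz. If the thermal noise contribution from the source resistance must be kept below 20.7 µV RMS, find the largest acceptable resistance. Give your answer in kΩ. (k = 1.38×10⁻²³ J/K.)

Johnson–Nyquist: V_n = √(4kTRB) ⇒ R = V_n² / (4kTB)
4kTB = 4 × 1.38×10⁻²³ × 266 × 2.89×10⁷ = 4.24×10⁻¹³
R = (2.07×10⁻⁵)² / 4.24×10⁻¹³ = 1.01×10³ Ω = 1.01 kΩ

1.01 kΩ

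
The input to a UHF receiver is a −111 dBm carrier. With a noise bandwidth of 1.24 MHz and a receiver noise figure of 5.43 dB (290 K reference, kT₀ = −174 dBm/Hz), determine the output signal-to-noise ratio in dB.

Noise floor: N = −174 + 10 log₁₀(B) + NF
10 log₁₀(1.24×10⁶) = 60.93 dB
N = −174 + 60.93 + 5.43 = −107.64 dBm
SNR = P_sig − N = −111 − (−107.64) = −3.36 dB → −3.4 dB

−3.4 dB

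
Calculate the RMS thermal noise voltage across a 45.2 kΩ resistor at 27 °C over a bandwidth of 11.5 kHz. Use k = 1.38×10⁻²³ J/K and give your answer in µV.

2.93 µV

T = 27 °C + 273.15 = 300.15 K
V_n = √(4kTRB)
4kTRB = 4 × 1.38×10⁻²³ × 300.15 × 4.52×10⁴ × 1.15×10⁴ = 8.61×10⁻¹² V²
V_n = √(8.61×10⁻¹²) = 2.93×10⁻⁶ V = 2.93 µV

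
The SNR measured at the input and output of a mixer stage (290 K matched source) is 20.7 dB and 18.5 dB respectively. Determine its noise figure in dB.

NF (dB) = SNR_in(dB) − SNR_out(dB) when the source is at T₀
NF = 20.7 − 18.5 = 2.2 dB

2.2 dB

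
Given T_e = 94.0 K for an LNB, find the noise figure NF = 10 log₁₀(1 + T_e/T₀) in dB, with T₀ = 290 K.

1.22 dB

F = 1 + T_e/T₀ = 1 + 94.0/290 = 1.32414
NF = 10 log₁₀(1.32414) = 1.22 dB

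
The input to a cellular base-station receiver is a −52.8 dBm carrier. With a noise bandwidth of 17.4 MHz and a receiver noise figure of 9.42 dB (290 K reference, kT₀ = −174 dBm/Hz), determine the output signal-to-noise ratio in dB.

39.4 dB

Noise floor: N = −174 + 10 log₁₀(B) + NF
10 log₁₀(1.74×10⁷) = 72.41 dB
N = −174 + 72.41 + 9.42 = −92.17 dBm
SNR = P_sig − N = −52.8 − (−92.17) = 39.37 dB → 39.4 dB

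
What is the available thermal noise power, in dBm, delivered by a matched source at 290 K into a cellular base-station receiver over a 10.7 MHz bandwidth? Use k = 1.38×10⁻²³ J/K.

P_n = kTB = 1.38×10⁻²³ × 290 × 1.07×10⁷ = 4.28×10⁻¹⁴ W
In dBm: 10 log₁₀(4.28×10⁻¹⁴ / 10⁻³) = −103.7 dBm

−103.7 dBm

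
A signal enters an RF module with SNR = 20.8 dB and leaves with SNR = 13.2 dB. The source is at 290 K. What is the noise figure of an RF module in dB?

7.6 dB

NF (dB) = SNR_in(dB) − SNR_out(dB) when the source is at T₀
NF = 20.8 − 13.2 = 7.6 dB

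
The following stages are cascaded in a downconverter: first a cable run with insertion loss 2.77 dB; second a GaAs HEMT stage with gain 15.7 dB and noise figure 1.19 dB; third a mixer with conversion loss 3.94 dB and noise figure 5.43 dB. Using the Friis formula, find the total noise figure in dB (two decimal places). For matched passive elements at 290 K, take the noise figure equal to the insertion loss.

4.18 dB

Convert to linear (a loss of L dB is a gain of −L dB): F_i = 10^(NF_i/10), G_i = 10^(G_i,dB/10)
  Stage 1: F_1 = 10^(2.77/10) = 1.892, G_1 = 10^(−2.77/10) = 0.5284
  Stage 2: F_2 = 10^(1.19/10) = 1.315, G_2 = 10^(15.7/10) = 37.15
  Stage 3: F_3 = 10^(5.43/10) = 3.491, G_3 = 10^(−3.94/10) = 0.4036
Friis cascade:
  F = 1.892 + (1.315 − 1)/0.5284 + (3.491 − 1)/19.63 = 2.616
NF = 10 log₁₀(2.616) = 4.18 dB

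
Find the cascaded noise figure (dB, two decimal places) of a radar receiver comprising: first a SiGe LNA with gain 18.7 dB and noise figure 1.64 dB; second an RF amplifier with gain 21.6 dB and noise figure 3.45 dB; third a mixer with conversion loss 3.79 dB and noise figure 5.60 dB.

Convert to linear (a loss of L dB is a gain of −L dB): F_i = 10^(NF_i/10), G_i = 10^(G_i,dB/10)
  Stage 1: F_1 = 10^(1.64/10) = 1.459, G_1 = 10^(18.7/10) = 74.13
  Stage 2: F_2 = 10^(3.45/10) = 2.213, G_2 = 10^(21.6/10) = 144.5
  Stage 3: F_3 = 10^(5.60/10) = 3.631, G_3 = 10^(−3.79/10) = 0.4178
Friis cascade:
  F = 1.459 + (2.213 − 1)/74.13 + (3.631 − 1)/1.072×10⁴ = 1.475
NF = 10 log₁₀(1.475) = 1.69 dB

1.69 dB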